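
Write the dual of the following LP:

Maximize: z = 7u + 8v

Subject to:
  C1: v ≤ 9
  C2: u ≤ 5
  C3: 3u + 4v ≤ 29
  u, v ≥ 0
Minimize: z = 9y1 + 5y2 + 29y3

Subject to:
  C1: -y2 - 3y3 ≤ -7
  C2: -y1 - 4y3 ≤ -8
  y1, y2, y3 ≥ 0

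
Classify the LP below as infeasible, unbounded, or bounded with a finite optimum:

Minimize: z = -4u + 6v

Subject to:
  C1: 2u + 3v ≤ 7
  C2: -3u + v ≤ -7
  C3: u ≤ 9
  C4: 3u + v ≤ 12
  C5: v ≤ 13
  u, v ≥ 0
The point (3.5, 0) satisfies every constraint, so the LP is feasible; the constraints give u ≤ 9 and v ≤ 13, which with u, v ≥ 0 keep the feasible region inside a bounded box. A feasible, bounded LP attains a finite optimum at a vertex.

Feasible with finite optimum z* = -14 at (3.5, 0).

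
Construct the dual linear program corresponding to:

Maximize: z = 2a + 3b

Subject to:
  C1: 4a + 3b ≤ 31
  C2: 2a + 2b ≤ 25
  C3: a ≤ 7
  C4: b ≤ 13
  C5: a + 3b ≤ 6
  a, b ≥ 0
Minimize: z = 31y1 + 25y2 + 7y3 + 13y4 + 6y5

Subject to:
  C1: -4y1 - 2y2 - y3 - y5 ≤ -2
  C2: -3y1 - 2y2 - y4 - 3y5 ≤ -3
  y1, y2, y3, y4, y5 ≥ 0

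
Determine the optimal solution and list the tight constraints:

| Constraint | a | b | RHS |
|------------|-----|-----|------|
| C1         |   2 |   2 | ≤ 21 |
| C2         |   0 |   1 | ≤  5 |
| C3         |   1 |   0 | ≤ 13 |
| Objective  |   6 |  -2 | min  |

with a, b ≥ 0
Optimal: a = 0, b = 5
Slack at optimum:
  C1: slack = 11
  C2: slack = 0 (binding)
  C3: slack = 13
  a ≥ 0: a = 0 (binding)
  b ≥ 0: b = 5
Binding constraints: C2, a ≥ 0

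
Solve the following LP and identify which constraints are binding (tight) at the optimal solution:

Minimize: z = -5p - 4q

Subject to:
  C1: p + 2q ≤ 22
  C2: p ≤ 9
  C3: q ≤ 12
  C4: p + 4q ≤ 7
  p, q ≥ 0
Optimal: p = 7, q = 0
Slack at optimum:
  C1: slack = 15
  C2: slack = 2
  C3: slack = 12
  C4: slack = 0 (binding)
  p ≥ 0: p = 7
  q ≥ 0: q = 0 (binding)
Binding constraints: C4, q ≥ 0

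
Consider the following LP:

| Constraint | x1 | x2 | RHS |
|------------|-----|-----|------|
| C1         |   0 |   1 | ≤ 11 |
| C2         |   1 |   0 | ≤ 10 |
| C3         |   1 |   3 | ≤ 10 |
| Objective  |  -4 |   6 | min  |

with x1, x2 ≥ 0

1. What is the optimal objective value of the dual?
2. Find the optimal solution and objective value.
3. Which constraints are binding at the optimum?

1. -40 (by strong duality, equal to the primal optimum)
2. x1 = 10, x2 = 0, z = -40
3. C2, C3, x2 ≥ 0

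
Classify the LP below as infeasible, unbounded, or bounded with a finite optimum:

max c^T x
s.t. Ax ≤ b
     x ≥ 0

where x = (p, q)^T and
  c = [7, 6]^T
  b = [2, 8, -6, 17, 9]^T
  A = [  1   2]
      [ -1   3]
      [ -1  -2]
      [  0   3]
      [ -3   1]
One constraint requires p + 2q ≤ 2, while the constraint -p - 2q ≤ -6 is equivalent to p + 2q ≥ 6. Together they would need 6 ≤ p + 2q ≤ 2, which is impossible since 6 > 2. No point satisfies all constraints.

Infeasible: no point satisfies all constraints simultaneously.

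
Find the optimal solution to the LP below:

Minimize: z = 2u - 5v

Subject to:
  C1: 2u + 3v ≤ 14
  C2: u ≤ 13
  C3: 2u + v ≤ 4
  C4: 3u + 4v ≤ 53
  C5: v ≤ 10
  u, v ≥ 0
Each vertex is the intersection of two constraint boundaries that also satisfies all remaining constraints:
  u = 0 and v = 0 → (0, 0)
  2u + v = 4 and v = 0 → (2, 0)
  2u + v = 4 and u = 0 → (0, 4)

Evaluating z = 2u - 5v at each vertex:
  (0, 0): z = 0
  (2, 0): z = 4
  (0, 4): z = -20

The minimum is at (0, 4) with z = -20.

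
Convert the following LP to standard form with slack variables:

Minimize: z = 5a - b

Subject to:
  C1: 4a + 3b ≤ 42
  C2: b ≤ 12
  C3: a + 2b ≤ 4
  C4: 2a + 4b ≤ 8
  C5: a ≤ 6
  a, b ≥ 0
min z = 5a - b

s.t.
  4a + 3b + s1 = 42
  b + s2 = 12
  a + 2b + s3 = 4
  2a + 4b + s4 = 8
  a + s5 = 6
  a, b, s1, s2, s3, s4, s5 ≥ 0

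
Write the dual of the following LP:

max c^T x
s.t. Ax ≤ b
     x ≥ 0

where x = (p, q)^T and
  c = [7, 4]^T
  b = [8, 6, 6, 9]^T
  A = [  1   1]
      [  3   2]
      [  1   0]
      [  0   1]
Minimize: z = 8y1 + 6y2 + 6y3 + 9y4

Subject to:
  C1: -y1 - 3y2 - y3 ≤ -7
  C2: -y1 - 2y2 - y4 ≤ -4
  y1, y2, y3, y4 ≥ 0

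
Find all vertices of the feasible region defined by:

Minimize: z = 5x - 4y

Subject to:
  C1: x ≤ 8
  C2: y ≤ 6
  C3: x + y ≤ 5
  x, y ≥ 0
Each vertex is the intersection of two constraint boundaries that also satisfies all remaining constraints:
  x = 0 and y = 0 → (0, 0)
  x + y = 5 and y = 0 → (5, 0)
  x + y = 5 and x = 0 → (0, 5)

Vertices: (0, 0), (5, 0), (0, 5)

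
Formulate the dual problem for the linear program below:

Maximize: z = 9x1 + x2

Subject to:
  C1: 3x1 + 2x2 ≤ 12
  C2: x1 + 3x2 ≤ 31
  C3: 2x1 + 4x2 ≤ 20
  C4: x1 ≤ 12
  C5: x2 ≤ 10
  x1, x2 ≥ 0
Minimize: z = 12y1 + 31y2 + 20y3 + 12y4 + 10y5

Subject to:
  C1: -3y1 - y2 - 2y3 - y4 ≤ -9
  C2: -2y1 - 3y2 - 4y3 - y5 ≤ -1
  y1, y2, y3, y4, y5 ≥ 0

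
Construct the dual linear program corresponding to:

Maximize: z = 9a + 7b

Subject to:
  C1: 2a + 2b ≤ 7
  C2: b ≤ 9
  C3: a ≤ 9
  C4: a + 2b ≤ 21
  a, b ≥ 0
Minimize: z = 7y1 + 9y2 + 9y3 + 21y4

Subject to:
  C1: -2y1 - y3 - y4 ≤ -9
  C2: -2y1 - y2 - 2y4 ≤ -7
  y1, y2, y3, y4 ≥ 0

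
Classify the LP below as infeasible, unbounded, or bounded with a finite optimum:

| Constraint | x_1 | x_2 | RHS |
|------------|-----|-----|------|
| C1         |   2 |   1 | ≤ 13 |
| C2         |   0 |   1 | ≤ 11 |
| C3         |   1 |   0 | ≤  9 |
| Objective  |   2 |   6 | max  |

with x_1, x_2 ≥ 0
The point (1, 11) satisfies every constraint, so the LP is feasible; the constraints give x_1 ≤ 9 and x_2 ≤ 11, which with x_1, x_2 ≥ 0 keep the feasible region inside a bounded box. A feasible, bounded LP attains a finite optimum at a vertex.

The LP has an optimal solution: (1, 11) with z = 68.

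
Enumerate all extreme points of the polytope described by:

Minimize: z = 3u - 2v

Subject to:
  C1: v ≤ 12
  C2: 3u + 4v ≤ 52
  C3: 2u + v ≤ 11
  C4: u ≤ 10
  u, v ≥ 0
Each vertex is the intersection of two constraint boundaries that also satisfies all remaining constraints:
  u = 0 and v = 0 → (0, 0)
  2u + v = 11 and v = 0 → (5.5, 0)
  2u + v = 11 and u = 0 → (0, 11)

Vertices: (0, 0), (5.5, 0), (0, 11)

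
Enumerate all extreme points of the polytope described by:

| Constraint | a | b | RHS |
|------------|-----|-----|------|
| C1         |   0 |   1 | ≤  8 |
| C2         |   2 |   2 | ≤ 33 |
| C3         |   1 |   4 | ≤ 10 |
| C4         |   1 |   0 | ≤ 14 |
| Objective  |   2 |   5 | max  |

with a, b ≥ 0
Each vertex is the intersection of two constraint boundaries that also satisfies all remaining constraints:
  a = 0 and b = 0 → (0, 0)
  a + 4b = 10 and b = 0 → (10, 0)
  a + 4b = 10 and a = 0 → (0, 2.5)

Vertices: (0, 0), (10, 0), (0, 2.5)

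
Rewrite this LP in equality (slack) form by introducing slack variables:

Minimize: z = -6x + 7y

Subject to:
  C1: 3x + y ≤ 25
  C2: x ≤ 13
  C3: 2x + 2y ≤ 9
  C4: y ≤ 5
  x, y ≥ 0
min z = -6x + 7y

s.t.
  3x + y + s1 = 25
  x + s2 = 13
  2x + 2y + s3 = 9
  y + s4 = 5
  x, y, s1, s2, s3, s4 ≥ 0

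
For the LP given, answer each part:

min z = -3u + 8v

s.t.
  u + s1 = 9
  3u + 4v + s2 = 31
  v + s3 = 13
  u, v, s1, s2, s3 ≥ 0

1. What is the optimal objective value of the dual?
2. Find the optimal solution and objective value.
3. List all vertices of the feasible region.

1. -27 (by strong duality, equal to the primal optimum)
2. u = 9, v = 0, z = -27
3. (0, 0), (9, 0), (9, 1), (0, 7.75)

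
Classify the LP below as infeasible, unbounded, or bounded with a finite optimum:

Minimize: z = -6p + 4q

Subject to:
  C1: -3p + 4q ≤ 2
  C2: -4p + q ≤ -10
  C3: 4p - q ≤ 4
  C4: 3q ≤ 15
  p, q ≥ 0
C3 requires 4p - q ≤ 4, while C2 (-4p + q ≤ -10) is equivalent to 4p - q ≥ 10. Together they would need 10 ≤ 4p - q ≤ 4, which is impossible since 10 > 4. No point satisfies all constraints.

The feasible region is empty; the LP is infeasible.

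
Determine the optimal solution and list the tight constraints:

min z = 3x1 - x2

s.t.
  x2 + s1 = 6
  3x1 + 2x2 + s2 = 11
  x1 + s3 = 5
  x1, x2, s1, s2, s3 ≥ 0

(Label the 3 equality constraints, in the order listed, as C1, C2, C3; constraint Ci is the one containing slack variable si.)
Optimal: x1 = 0, x2 = 5.5
Slack at optimum:
  C1: slack = 0.5
  C2: slack = 0 (binding)
  C3: slack = 5
  x1 ≥ 0: x1 = 0 (binding)
  x2 ≥ 0: x2 = 5.5
Binding constraints: C2, x1 ≥ 0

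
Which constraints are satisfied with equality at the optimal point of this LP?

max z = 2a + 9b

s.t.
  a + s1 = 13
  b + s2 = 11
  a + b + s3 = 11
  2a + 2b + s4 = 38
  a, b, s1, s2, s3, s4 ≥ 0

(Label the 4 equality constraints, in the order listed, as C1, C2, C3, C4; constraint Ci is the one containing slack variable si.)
Optimal: a = 0, b = 11
Binding: C2, C3, a ≥ 0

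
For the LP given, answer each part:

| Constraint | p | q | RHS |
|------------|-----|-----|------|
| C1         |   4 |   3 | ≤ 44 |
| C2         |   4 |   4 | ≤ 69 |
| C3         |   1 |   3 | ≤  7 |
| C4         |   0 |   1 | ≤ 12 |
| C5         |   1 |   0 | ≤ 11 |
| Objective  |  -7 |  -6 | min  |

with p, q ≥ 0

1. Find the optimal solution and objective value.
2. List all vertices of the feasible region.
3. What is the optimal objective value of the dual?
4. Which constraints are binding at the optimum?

1. p = 7, q = 0, z = -49
2. (0, 0), (7, 0), (0, 2.333)
3. -49 (by strong duality, equal to the primal optimum)
4. C3, q ≥ 0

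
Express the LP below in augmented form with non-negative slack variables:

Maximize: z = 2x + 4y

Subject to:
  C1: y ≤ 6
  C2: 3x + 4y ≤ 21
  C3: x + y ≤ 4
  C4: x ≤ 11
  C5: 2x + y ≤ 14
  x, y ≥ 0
max z = 2x + 4y

s.t.
  y + s1 = 6
  3x + 4y + s2 = 21
  x + y + s3 = 4
  x + s4 = 11
  2x + y + s5 = 14
  x, y, s1, s2, s3, s4, s5 ≥ 0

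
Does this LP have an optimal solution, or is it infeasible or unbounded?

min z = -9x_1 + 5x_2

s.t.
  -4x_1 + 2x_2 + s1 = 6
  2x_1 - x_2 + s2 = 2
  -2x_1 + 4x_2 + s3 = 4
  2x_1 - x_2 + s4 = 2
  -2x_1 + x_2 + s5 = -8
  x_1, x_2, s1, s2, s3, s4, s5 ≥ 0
The row 2x_1 - x_2 + s2 = 2 with s2 ≥ 0 requires 2x_1 - x_2 ≤ 2, while the row -2x_1 + x_2 + s5 = -8 with s5 ≥ 0 is equivalent to 2x_1 - x_2 ≥ 8. Together they would need 8 ≤ 2x_1 - x_2 ≤ 2, which is impossible since 8 > 2. No point satisfies all constraints.

Infeasible: no point satisfies all constraints simultaneously.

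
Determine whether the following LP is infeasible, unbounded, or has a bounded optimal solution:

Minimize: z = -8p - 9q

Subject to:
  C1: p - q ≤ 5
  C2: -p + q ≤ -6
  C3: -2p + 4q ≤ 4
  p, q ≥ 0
C1 requires p - q ≤ 5, while C2 (-p + q ≤ -6) is equivalent to p - q ≥ 6. Together they would need 6 ≤ p - q ≤ 5, which is impossible since 6 > 5. No point satisfies all constraints.

The feasible region is empty; the LP is infeasible.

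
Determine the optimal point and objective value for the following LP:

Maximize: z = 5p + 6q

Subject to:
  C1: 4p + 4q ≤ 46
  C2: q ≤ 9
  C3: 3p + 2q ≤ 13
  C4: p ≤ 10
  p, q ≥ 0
Each vertex is the intersection of two constraint boundaries that also satisfies all remaining constraints:
  p = 0 and q = 0 → (0, 0)
  3p + 2q = 13 and q = 0 → (4.333, 0)
  3p + 2q = 13 and p = 0 → (0, 6.5)

Evaluating z = 5p + 6q at each vertex:
  (0, 0): z = 0
  (4.333, 0): z = 21.67
  (0, 6.5): z = 39

The maximum is at (0, 6.5) with z = 39.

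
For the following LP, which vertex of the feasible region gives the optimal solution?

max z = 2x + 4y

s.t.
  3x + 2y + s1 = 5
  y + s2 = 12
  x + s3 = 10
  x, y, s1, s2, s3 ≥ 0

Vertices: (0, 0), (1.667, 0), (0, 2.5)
Evaluating z = 2x + 4y at each vertex:
  (0, 0): z = 0
  (1.667, 0): z = 3.333
  (0, 2.5): z = 10

The largest value is z = 10, attained at (0, 2.5).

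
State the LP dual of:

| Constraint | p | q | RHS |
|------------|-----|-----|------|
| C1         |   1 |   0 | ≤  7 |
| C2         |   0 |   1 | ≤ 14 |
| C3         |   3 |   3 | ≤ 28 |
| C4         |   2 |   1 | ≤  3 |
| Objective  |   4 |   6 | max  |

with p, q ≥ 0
Minimize: z = 7y1 + 14y2 + 28y3 + 3y4

Subject to:
  C1: -y1 - 3y3 - 2y4 ≤ -4
  C2: -y2 - 3y3 - y4 ≤ -6
  y1, y2, y3, y4 ≥ 0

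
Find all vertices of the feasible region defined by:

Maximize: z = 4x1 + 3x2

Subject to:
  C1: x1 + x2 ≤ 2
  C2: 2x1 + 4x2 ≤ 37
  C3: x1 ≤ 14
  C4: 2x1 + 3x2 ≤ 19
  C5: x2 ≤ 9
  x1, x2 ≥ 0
Each vertex is the intersection of two constraint boundaries that also satisfies all remaining constraints:
  x1 = 0 and x2 = 0 → (0, 0)
  x1 + x2 = 2 and x2 = 0 → (2, 0)
  x1 + x2 = 2 and x1 = 0 → (0, 2)

Vertices: (0, 0), (2, 0), (0, 2)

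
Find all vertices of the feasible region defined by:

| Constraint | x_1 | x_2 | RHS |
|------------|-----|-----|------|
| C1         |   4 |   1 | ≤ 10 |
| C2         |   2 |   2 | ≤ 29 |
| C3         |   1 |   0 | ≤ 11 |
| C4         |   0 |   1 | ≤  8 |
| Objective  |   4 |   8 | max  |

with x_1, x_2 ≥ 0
Each vertex is the intersection of two constraint boundaries that also satisfies all remaining constraints:
  x_1 = 0 and x_2 = 0 → (0, 0)
  4x_1 + x_2 = 10 and x_2 = 0 → (2.5, 0)
  4x_1 + x_2 = 10 and x_2 = 8 → (0.5, 8)
  x_2 = 8 and x_1 = 0 → (0, 8)

Vertices: (0, 0), (2.5, 0), (0.5, 8), (0, 8)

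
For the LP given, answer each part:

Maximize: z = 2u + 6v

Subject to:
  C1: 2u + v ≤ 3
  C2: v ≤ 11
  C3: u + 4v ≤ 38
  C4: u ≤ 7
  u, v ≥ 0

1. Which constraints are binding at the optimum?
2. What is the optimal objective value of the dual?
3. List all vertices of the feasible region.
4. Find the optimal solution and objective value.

1. C1, u ≥ 0
2. 18 (by strong duality, equal to the primal optimum)
3. (0, 0), (1.5, 0), (0, 3)
4. u = 0, v = 3, z = 18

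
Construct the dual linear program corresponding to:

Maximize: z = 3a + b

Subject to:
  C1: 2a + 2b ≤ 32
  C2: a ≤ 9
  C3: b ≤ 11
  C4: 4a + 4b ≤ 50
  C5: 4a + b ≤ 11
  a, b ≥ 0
Minimize: z = 32y1 + 9y2 + 11y3 + 50y4 + 11y5

Subject to:
  C1: -2y1 - y2 - 4y4 - 4y5 ≤ -3
  C2: -2y1 - y3 - 4y4 - y5 ≤ -1
  y1, y2, y3, y4, y5 ≥ 0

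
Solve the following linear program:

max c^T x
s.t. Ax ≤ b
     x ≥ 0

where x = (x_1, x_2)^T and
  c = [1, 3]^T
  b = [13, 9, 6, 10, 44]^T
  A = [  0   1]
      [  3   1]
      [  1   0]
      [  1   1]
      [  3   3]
Each vertex is the intersection of two constraint boundaries that also satisfies all remaining constraints:
  x_1 = 0 and x_2 = 0 → (0, 0)
  3x_1 + x_2 = 9 and x_2 = 0 → (3, 0)
  3x_1 + x_2 = 9 and x_1 = 0 → (0, 9)

Evaluating z = x_1 + 3x_2 at each vertex:
  (0, 0): z = 0
  (3, 0): z = 3
  (0, 9): z = 27

The maximum is at (0, 9) with z = 27.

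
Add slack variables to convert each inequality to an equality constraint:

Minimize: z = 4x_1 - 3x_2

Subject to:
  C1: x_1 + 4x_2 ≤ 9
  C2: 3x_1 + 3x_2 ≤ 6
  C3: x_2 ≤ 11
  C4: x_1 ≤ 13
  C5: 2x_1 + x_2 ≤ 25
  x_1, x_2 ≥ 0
min z = 4x_1 - 3x_2

s.t.
  x_1 + 4x_2 + s1 = 9
  3x_1 + 3x_2 + s2 = 6
  x_2 + s3 = 11
  x_1 + s4 = 13
  2x_1 + x_2 + s5 = 25
  x_1, x_2, s1, s2, s3, s4, s5 ≥ 0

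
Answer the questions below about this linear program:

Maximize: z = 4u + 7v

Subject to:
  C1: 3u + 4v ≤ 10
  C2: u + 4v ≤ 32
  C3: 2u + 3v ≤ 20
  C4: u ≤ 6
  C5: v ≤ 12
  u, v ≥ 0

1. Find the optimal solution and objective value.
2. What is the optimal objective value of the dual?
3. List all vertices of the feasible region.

1. u = 0, v = 2.5, z = 17.5
2. 17.5 (by strong duality, equal to the primal optimum)
3. (0, 0), (3.333, 0), (0, 2.5)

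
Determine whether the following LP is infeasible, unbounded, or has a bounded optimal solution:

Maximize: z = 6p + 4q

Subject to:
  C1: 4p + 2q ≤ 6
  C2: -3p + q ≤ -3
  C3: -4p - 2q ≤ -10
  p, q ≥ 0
C1 requires 4p + 2q ≤ 6, while C3 (-4p - 2q ≤ -10) is equivalent to 4p + 2q ≥ 10. Together they would need 10 ≤ 4p + 2q ≤ 6, which is impossible since 10 > 6. No point satisfies all constraints.

The feasible region is empty; the LP is infeasible.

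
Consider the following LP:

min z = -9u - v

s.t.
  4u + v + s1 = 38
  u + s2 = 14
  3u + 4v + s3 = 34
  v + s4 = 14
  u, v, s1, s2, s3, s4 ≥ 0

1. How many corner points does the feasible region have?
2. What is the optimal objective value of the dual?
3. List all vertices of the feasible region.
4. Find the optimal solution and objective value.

1. 4
2. -85.5 (by strong duality, equal to the primal optimum)
3. (0, 0), (9.5, 0), (9.077, 1.692), (0, 8.5)
4. u = 9.5, v = 0, z = -85.5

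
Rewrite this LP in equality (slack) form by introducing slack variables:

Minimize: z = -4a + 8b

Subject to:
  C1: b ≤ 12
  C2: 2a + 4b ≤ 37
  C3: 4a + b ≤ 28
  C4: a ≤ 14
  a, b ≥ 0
min z = -4a + 8b

s.t.
  b + s1 = 12
  2a + 4b + s2 = 37
  4a + b + s3 = 28
  a + s4 = 14
  a, b, s1, s2, s3, s4 ≥ 0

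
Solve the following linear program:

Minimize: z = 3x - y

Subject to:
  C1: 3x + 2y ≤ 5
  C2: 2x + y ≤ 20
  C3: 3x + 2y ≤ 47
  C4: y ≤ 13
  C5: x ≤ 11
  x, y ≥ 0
Each vertex is the intersection of two constraint boundaries that also satisfies all remaining constraints:
  x = 0 and y = 0 → (0, 0)
  3x + 2y = 5 and y = 0 → (1.667, 0)
  3x + 2y = 5 and x = 0 → (0, 2.5)

Evaluating z = 3x - y at each vertex:
  (0, 0): z = 0
  (1.667, 0): z = 5
  (0, 2.5): z = -2.5

The minimum is at (0, 2.5) with z = -2.5.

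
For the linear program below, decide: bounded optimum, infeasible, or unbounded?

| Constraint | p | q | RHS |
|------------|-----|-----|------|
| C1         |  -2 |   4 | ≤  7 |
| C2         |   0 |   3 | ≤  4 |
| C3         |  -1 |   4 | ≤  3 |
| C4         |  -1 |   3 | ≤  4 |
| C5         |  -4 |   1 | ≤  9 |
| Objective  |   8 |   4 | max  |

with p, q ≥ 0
Feasible point: (0, 0) satisfies every constraint, so the LP is feasible.
Direction d = (1, 0): for each constraint row a, a·d ≤ 0 —
  (-2)(1) + (4)(0) = -2 ≤ 0
  (0)(1) + (3)(0) = 0 ≤ 0
  (-1)(1) + (4)(0) = -1 ≤ 0
  (-1)(1) + (3)(0) = -1 ≤ 0
  (-4)(1) + (1)(0) = -4 ≤ 0
and d ≥ 0, so (0, 0) + t·d stays feasible for every t ≥ 0. Along this ray z = 8p + 4q changes by 8 per unit t, so z → +∞.

The LP is unbounded; z can be made arbitrarily large.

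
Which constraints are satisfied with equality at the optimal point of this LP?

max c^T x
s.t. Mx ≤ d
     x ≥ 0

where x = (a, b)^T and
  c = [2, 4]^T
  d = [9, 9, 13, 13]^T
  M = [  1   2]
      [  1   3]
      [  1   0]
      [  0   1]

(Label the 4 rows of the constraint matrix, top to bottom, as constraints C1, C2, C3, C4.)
Optimal: a = 9, b = 0
Binding: C1, C2, b ≥ 0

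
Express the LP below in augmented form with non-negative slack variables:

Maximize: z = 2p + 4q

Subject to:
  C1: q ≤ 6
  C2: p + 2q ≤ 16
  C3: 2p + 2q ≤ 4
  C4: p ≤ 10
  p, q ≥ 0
max z = 2p + 4q

s.t.
  q + s1 = 6
  p + 2q + s2 = 16
  2p + 2q + s3 = 4
  p + s4 = 10
  p, q, s1, s2, s3, s4 ≥ 0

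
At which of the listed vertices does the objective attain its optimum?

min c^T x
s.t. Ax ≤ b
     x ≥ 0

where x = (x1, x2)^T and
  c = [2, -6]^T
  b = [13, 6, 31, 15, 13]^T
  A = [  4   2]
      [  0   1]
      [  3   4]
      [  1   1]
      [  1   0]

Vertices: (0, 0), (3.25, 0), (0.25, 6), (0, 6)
Evaluating z = 2x1 - 6x2 at each vertex:
  (0, 0): z = 0
  (3.25, 0): z = 6.5
  (0.25, 6): z = -35.5
  (0, 6): z = -36

The smallest value is z = -36, attained at (0, 6).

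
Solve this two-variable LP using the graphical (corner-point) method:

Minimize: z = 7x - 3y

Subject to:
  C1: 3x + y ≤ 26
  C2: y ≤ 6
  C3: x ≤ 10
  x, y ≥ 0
x = 0, y = 6, z = -18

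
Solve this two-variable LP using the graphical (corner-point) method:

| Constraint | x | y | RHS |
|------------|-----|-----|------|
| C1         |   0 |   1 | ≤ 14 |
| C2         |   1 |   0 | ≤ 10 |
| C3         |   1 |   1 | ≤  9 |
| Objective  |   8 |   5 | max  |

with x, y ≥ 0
Each vertex is the intersection of two constraint boundaries that also satisfies all remaining constraints:
  x = 0 and y = 0 → (0, 0)
  x + y = 9 and y = 0 → (9, 0)
  x + y = 9 and x = 0 → (0, 9)

Evaluating z = 8x + 5y at each vertex:
  (0, 0): z = 0
  (9, 0): z = 72
  (0, 9): z = 45

The maximum is at (9, 0) with z = 72.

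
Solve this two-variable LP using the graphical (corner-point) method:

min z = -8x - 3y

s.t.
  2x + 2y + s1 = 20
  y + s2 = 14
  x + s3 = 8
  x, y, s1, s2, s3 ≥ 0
Each vertex is the intersection of two constraint boundaries that also satisfies all remaining constraints:
  x = 0 and y = 0 → (0, 0)
  x = 8 and y = 0 → (8, 0)
  2x + 2y = 20 and x = 8 → (8, 2)
  2x + 2y = 20 and x = 0 → (0, 10)

Evaluating z = -8x - 3y at each vertex:
  (0, 0): z = 0
  (8, 0): z = -64
  (8, 2): z = -70
  (0, 10): z = -30

The minimum is at (8, 2) with z = -70.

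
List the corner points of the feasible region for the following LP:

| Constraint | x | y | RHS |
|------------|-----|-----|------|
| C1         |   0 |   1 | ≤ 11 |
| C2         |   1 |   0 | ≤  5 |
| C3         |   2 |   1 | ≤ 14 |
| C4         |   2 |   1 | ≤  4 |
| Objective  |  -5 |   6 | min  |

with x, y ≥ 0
Each vertex is the intersection of two constraint boundaries that also satisfies all remaining constraints:
  x = 0 and y = 0 → (0, 0)
  2x + y = 4 and y = 0 → (2, 0)
  2x + y = 4 and x = 0 → (0, 4)

Vertices: (0, 0), (2, 0), (0, 4)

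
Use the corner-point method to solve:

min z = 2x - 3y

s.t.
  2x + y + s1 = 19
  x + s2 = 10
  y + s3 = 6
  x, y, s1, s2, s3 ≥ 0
Each vertex is the intersection of two constraint boundaries that also satisfies all remaining constraints:
  x = 0 and y = 0 → (0, 0)
  2x + y = 19 and y = 0 → (9.5, 0)
  2x + y = 19 and y = 6 → (6.5, 6)
  y = 6 and x = 0 → (0, 6)

Evaluating z = 2x - 3y at each vertex:
  (0, 0): z = 0
  (9.5, 0): z = 19
  (6.5, 6): z = -5
  (0, 6): z = -18

The minimum is at (0, 6) with z = -18.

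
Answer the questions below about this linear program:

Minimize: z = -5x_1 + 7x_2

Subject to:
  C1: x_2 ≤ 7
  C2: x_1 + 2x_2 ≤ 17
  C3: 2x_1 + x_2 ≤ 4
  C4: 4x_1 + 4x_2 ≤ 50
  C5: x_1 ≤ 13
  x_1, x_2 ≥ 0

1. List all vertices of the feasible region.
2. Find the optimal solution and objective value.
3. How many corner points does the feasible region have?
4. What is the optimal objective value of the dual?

1. (0, 0), (2, 0), (0, 4)
2. x_1 = 2, x_2 = 0, z = -10
3. 3
4. -10 (by strong duality, equal to the primal optimum)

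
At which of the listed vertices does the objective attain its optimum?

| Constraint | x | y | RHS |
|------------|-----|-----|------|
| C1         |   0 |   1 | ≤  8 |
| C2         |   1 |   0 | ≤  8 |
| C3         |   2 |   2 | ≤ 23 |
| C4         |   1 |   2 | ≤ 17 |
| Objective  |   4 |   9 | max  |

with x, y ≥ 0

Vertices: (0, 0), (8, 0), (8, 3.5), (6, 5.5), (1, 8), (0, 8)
(1, 8) with z = 76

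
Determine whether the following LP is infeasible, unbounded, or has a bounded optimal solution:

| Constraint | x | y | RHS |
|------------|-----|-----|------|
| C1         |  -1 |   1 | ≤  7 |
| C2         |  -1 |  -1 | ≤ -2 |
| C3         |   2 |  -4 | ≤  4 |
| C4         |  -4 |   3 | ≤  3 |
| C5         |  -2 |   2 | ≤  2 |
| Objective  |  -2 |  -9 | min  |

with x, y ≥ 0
Feasible point: (1, 1) satisfies every constraint, so the LP is feasible.
Direction d = (1, 1): for each constraint row a, a·d ≤ 0 —
  (-1)(1) + (1)(1) = 0 ≤ 0
  (-1)(1) + (-1)(1) = -2 ≤ 0
  (2)(1) + (-4)(1) = -2 ≤ 0
  (-4)(1) + (3)(1) = -1 ≤ 0
  (-2)(1) + (2)(1) = 0 ≤ 0
and d ≥ 0, so (1, 1) + t·d stays feasible for every t ≥ 0. Along this ray z = -2x - 9y changes by -11 per unit t, so z → −∞.

Unbounded: there is a feasible ray along which z → −∞.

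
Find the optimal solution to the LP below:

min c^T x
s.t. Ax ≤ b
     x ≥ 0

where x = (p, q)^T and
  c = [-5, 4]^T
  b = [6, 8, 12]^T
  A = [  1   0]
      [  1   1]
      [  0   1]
p = 6, q = 0, z = -30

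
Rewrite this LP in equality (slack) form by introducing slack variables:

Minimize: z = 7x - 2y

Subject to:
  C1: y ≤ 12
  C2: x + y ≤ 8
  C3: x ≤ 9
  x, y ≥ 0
min z = 7x - 2y

s.t.
  y + s1 = 12
  x + y + s2 = 8
  x + s3 = 9
  x, y, s1, s2, s3 ≥ 0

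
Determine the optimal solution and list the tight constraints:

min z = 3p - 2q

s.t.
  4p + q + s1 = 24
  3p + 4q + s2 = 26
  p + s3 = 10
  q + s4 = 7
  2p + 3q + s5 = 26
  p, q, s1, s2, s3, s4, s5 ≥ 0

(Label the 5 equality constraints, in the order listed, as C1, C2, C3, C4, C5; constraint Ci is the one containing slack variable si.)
Optimal: p = 0, q = 6.5
Binding: C2, p ≥ 0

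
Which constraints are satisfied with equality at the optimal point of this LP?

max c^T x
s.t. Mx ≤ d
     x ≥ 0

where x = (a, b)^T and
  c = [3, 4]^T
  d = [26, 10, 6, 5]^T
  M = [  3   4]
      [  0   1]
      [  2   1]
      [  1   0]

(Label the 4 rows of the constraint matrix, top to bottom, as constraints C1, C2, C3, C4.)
Optimal: a = 0, b = 6
Binding: C3, a ≥ 0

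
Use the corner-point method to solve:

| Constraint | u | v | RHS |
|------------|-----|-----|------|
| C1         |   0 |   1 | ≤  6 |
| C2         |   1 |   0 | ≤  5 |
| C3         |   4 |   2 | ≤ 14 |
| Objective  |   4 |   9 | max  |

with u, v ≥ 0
Each vertex is the intersection of two constraint boundaries that also satisfies all remaining constraints:
  u = 0 and v = 0 → (0, 0)
  4u + 2v = 14 and v = 0 → (3.5, 0)
  v = 6 and 4u + 2v = 14 → (0.5, 6)
  v = 6 and u = 0 → (0, 6)

Evaluating z = 4u + 9v at each vertex:
  (0, 0): z = 0
  (3.5, 0): z = 14
  (0.5, 6): z = 56
  (0, 6): z = 54

The maximum is at (0.5, 6) with z = 56.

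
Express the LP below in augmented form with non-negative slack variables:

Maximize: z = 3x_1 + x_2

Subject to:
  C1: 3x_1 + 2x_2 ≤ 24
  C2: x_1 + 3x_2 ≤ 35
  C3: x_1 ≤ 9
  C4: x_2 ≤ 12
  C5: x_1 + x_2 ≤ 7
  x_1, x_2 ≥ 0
max z = 3x_1 + x_2

s.t.
  3x_1 + 2x_2 + s1 = 24
  x_1 + 3x_2 + s2 = 35
  x_1 + s3 = 9
  x_2 + s4 = 12
  x_1 + x_2 + s5 = 7
  x_1, x_2, s1, s2, s3, s4, s5 ≥ 0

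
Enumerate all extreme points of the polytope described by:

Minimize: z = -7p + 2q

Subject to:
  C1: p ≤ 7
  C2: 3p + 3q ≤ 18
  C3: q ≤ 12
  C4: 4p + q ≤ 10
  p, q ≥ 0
Each vertex is the intersection of two constraint boundaries that also satisfies all remaining constraints:
  p = 0 and q = 0 → (0, 0)
  4p + q = 10 and q = 0 → (2.5, 0)
  3p + 3q = 18 and 4p + q = 10 → (1.333, 4.667)
  3p + 3q = 18 and p = 0 → (0, 6)

Vertices: (0, 0), (2.5, 0), (1.333, 4.667), (0, 6)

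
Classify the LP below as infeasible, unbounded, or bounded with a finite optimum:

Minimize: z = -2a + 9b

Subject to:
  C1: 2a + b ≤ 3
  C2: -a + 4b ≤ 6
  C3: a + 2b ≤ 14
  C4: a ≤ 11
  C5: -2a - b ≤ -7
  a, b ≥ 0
C1 requires 2a + b ≤ 3, while C5 (-2a - b ≤ -7) is equivalent to 2a + b ≥ 7. Together they would need 7 ≤ 2a + b ≤ 3, which is impossible since 7 > 3. No point satisfies all constraints.

Infeasible: no point satisfies all constraints simultaneously.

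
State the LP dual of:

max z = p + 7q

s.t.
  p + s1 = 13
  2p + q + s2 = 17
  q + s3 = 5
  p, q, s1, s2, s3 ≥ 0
Minimize: z = 13y1 + 17y2 + 5y3

Subject to:
  C1: -y1 - 2y2 ≤ -1
  C2: -y2 - y3 ≤ -7
  y1, y2, y3 ≥ 0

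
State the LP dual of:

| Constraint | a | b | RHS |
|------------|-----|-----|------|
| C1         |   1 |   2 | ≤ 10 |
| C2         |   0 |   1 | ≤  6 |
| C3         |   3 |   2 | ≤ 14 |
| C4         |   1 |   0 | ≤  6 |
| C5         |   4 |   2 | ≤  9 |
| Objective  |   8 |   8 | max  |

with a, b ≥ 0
Minimize: z = 10y1 + 6y2 + 14y3 + 6y4 + 9y5

Subject to:
  C1: -y1 - 3y3 - y4 - 4y5 ≤ -8
  C2: -2y1 - y2 - 2y3 - 2y5 ≤ -8
  y1, y2, y3, y4, y5 ≥ 0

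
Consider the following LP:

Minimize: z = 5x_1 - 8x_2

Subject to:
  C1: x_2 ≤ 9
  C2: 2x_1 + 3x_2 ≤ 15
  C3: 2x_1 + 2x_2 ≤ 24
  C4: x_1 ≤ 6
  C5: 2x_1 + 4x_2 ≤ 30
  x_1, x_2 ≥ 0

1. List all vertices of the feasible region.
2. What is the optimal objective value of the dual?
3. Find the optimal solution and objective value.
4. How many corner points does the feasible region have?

1. (0, 0), (6, 0), (6, 1), (0, 5)
2. -40 (by strong duality, equal to the primal optimum)
3. x_1 = 0, x_2 = 5, z = -40
4. 4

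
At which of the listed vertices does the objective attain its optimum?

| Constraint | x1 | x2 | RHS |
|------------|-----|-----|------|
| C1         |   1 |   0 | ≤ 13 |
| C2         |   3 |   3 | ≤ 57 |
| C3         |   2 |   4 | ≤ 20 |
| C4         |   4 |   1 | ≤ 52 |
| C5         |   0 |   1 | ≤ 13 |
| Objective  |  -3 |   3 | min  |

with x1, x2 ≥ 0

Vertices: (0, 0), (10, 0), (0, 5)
(10, 0) with z = -30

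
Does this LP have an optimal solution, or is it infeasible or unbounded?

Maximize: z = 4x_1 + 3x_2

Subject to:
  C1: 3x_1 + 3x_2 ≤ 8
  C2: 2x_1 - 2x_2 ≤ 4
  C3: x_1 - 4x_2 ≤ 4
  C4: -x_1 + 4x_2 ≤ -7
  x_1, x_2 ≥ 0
C3 requires x_1 - 4x_2 ≤ 4, while C4 (-x_1 + 4x_2 ≤ -7) is equivalent to x_1 - 4x_2 ≥ 7. Together they would need 7 ≤ x_1 - 4x_2 ≤ 4, which is impossible since 7 > 4. No point satisfies all constraints.

Infeasible — the constraint set is empty.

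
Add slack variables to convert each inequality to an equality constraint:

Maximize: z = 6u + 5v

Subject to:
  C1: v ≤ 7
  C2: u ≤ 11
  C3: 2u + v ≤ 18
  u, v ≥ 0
max z = 6u + 5v

s.t.
  v + s1 = 7
  u + s2 = 11
  2u + v + s3 = 18
  u, v, s1, s2, s3 ≥ 0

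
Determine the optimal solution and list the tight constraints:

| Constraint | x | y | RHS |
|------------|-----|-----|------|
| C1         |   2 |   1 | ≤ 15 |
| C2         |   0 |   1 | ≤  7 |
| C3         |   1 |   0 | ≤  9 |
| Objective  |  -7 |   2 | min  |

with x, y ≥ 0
Optimal: x = 7.5, y = 0
Slack at optimum:
  C1: slack = 0 (binding)
  C2: slack = 7
  C3: slack = 1.5
  x ≥ 0: x = 7.5
  y ≥ 0: y = 0 (binding)
Binding constraints: C1, y ≥ 0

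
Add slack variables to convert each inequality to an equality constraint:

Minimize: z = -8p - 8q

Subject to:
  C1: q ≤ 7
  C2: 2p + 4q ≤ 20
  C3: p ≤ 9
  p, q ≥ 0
min z = -8p - 8q

s.t.
  q + s1 = 7
  2p + 4q + s2 = 20
  p + s3 = 9
  p, q, s1, s2, s3 ≥ 0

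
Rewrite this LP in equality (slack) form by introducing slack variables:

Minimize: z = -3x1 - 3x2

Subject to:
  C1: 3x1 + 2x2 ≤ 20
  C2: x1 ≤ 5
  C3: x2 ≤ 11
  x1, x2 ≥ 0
min z = -3x1 - 3x2

s.t.
  3x1 + 2x2 + s1 = 20
  x1 + s2 = 5
  x2 + s3 = 11
  x1, x2, s1, s2, s3 ≥ 0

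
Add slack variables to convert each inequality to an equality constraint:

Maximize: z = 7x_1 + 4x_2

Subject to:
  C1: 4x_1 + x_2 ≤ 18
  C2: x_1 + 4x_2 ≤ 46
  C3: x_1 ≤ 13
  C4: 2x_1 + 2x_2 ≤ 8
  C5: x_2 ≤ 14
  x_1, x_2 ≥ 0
max z = 7x_1 + 4x_2

s.t.
  4x_1 + x_2 + s1 = 18
  x_1 + 4x_2 + s2 = 46
  x_1 + s3 = 13
  2x_1 + 2x_2 + s4 = 8
  x_2 + s5 = 14
  x_1, x_2, s1, s2, s3, s4, s5 ≥ 0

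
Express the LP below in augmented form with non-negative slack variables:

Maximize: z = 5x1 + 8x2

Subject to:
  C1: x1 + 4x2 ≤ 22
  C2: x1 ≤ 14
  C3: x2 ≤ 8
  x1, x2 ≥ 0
max z = 5x1 + 8x2

s.t.
  x1 + 4x2 + s1 = 22
  x1 + s2 = 14
  x2 + s3 = 8
  x1, x2, s1, s2, s3 ≥ 0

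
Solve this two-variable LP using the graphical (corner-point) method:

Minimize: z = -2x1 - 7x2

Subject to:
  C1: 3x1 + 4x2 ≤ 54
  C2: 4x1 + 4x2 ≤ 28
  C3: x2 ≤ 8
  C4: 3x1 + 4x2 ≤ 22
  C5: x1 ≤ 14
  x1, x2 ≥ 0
Each vertex is the intersection of two constraint boundaries that also satisfies all remaining constraints:
  x1 = 0 and x2 = 0 → (0, 0)
  4x1 + 4x2 = 28 and x2 = 0 → (7, 0)
  4x1 + 4x2 = 28 and 3x1 + 4x2 = 22 → (6, 1)
  3x1 + 4x2 = 22 and x1 = 0 → (0, 5.5)

Evaluating z = -2x1 - 7x2 at each vertex:
  (0, 0): z = 0
  (7, 0): z = -14
  (6, 1): z = -19
  (0, 5.5): z = -38.5

The minimum is at (0, 5.5) with z = -38.5.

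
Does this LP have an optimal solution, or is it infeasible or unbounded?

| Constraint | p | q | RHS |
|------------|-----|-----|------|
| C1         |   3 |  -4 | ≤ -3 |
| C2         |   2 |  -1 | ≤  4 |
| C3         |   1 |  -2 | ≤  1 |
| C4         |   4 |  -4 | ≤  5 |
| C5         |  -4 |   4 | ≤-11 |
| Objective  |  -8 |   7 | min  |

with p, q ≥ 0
C4 requires 4p - 4q ≤ 5, while C5 (-4p + 4q ≤ -11) is equivalent to 4p - 4q ≥ 11. Together they would need 11 ≤ 4p - 4q ≤ 5, which is impossible since 11 > 5. No point satisfies all constraints.

Infeasible: no point satisfies all constraints simultaneously.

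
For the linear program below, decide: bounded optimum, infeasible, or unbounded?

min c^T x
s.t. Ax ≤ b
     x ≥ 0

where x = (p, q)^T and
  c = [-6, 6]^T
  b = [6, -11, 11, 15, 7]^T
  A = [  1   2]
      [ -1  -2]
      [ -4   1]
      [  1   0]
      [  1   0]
One constraint requires p + 2q ≤ 6, while the constraint -p - 2q ≤ -11 is equivalent to p + 2q ≥ 11. Together they would need 11 ≤ p + 2q ≤ 6, which is impossible since 11 > 6. No point satisfies all constraints.

The feasible region is empty; the LP is infeasible.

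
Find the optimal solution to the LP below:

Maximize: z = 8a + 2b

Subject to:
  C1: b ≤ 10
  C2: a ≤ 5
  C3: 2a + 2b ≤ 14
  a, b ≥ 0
Each vertex is the intersection of two constraint boundaries that also satisfies all remaining constraints:
  a = 0 and b = 0 → (0, 0)
  a = 5 and b = 0 → (5, 0)
  a = 5 and 2a + 2b = 14 → (5, 2)
  2a + 2b = 14 and a = 0 → (0, 7)

Evaluating z = 8a + 2b at each vertex:
  (0, 0): z = 0
  (5, 0): z = 40
  (5, 2): z = 44
  (0, 7): z = 14

The maximum is at (5, 2) with z = 44.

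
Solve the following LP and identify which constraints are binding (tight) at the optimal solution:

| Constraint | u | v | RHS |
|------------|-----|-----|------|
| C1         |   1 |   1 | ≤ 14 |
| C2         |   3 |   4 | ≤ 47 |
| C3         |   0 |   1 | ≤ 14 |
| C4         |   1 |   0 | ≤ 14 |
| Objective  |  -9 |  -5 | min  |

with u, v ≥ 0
Optimal: u = 14, v = 0
Binding: C1, C4, v ≥ 0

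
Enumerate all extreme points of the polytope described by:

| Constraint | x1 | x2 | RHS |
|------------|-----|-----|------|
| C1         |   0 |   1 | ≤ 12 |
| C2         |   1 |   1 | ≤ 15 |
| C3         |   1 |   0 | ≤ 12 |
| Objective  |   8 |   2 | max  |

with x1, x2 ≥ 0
Each vertex is the intersection of two constraint boundaries that also satisfies all remaining constraints:
  x1 = 0 and x2 = 0 → (0, 0)
  x1 = 12 and x2 = 0 → (12, 0)
  x1 + x2 = 15 and x1 = 12 → (12, 3)
  x2 = 12 and x1 + x2 = 15 → (3, 12)
  x2 = 12 and x1 = 0 → (0, 12)

Vertices: (0, 0), (12, 0), (12, 3), (3, 12), (0, 12)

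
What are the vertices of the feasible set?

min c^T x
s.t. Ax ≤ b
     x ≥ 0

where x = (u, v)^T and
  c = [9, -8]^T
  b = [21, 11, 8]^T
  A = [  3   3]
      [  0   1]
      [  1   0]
Each vertex is the intersection of two constraint boundaries that also satisfies all remaining constraints:
  u = 0 and v = 0 → (0, 0)
  3u + 3v = 21 and v = 0 → (7, 0)
  3u + 3v = 21 and u = 0 → (0, 7)

Vertices: (0, 0), (7, 0), (0, 7)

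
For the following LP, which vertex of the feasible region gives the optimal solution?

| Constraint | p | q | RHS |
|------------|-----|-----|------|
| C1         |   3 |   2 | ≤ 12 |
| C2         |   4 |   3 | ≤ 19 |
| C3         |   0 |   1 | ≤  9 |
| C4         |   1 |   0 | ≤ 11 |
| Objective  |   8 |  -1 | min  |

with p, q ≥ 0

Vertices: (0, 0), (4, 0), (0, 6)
(0, 6) with z = -6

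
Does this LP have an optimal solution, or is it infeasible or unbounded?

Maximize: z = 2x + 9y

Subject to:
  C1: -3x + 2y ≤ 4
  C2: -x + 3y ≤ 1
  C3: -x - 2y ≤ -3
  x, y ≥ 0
Feasible point: (2, 1) satisfies every constraint, so the LP is feasible.
Direction d = (1, 0): for each constraint row a, a·d ≤ 0 —
  (-3)(1) + (2)(0) = -3 ≤ 0
  (-1)(1) + (3)(0) = -1 ≤ 0
  (-1)(1) + (-2)(0) = -1 ≤ 0
and d ≥ 0, so (2, 1) + t·d stays feasible for every t ≥ 0. Along this ray z = 2x + 9y changes by 2 per unit t, so z → +∞.

Unbounded: there is a feasible ray along which z → +∞.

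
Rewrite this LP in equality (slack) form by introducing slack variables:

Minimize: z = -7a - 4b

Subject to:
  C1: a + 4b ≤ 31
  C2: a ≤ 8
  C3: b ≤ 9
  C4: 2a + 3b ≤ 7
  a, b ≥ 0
min z = -7a - 4b

s.t.
  a + 4b + s1 = 31
  a + s2 = 8
  b + s3 = 9
  2a + 3b + s4 = 7
  a, b, s1, s2, s3, s4 ≥ 0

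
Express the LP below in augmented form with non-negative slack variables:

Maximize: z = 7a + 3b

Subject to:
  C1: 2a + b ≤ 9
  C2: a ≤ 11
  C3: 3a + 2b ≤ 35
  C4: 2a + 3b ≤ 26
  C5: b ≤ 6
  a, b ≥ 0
max z = 7a + 3b

s.t.
  2a + b + s1 = 9
  a + s2 = 11
  3a + 2b + s3 = 35
  2a + 3b + s4 = 26
  b + s5 = 6
  a, b, s1, s2, s3, s4, s5 ≥ 0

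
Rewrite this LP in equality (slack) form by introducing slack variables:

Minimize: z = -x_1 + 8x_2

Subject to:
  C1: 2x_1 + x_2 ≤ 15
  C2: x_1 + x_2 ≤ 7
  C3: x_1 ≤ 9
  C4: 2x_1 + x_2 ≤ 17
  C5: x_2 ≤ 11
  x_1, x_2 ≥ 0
min z = -x_1 + 8x_2

s.t.
  2x_1 + x_2 + s1 = 15
  x_1 + x_2 + s2 = 7
  x_1 + s3 = 9
  2x_1 + x_2 + s4 = 17
  x_2 + s5 = 11
  x_1, x_2, s1, s2, s3, s4, s5 ≥ 0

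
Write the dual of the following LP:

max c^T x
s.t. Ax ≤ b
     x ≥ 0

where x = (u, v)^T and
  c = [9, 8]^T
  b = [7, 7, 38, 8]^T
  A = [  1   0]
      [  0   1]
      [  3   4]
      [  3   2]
Minimize: z = 7y1 + 7y2 + 38y3 + 8y4

Subject to:
  C1: -y1 - 3y3 - 3y4 ≤ -9
  C2: -y2 - 4y3 - 2y4 ≤ -8
  y1, y2, y3, y4 ≥ 0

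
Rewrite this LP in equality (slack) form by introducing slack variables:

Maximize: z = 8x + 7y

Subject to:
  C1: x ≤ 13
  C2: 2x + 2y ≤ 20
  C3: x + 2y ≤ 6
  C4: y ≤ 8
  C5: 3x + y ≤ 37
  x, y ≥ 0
max z = 8x + 7y

s.t.
  x + s1 = 13
  2x + 2y + s2 = 20
  x + 2y + s3 = 6
  y + s4 = 8
  3x + y + s5 = 37
  x, y, s1, s2, s3, s4, s5 ≥ 0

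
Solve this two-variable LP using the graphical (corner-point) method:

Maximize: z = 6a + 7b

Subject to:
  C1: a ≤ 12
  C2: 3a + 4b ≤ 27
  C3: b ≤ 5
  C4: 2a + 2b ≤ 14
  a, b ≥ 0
Each vertex is the intersection of two constraint boundaries that also satisfies all remaining constraints:
  a = 0 and b = 0 → (0, 0)
  2a + 2b = 14 and b = 0 → (7, 0)
  b = 5 and 2a + 2b = 14 → (2, 5)
  b = 5 and a = 0 → (0, 5)

Evaluating z = 6a + 7b at each vertex:
  (0, 0): z = 0
  (7, 0): z = 42
  (2, 5): z = 47
  (0, 5): z = 35

The maximum is at (2, 5) with z = 47.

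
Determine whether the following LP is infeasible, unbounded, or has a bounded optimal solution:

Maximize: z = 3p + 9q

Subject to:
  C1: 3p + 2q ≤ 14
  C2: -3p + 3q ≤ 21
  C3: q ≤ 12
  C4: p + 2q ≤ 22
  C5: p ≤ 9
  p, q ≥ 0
The point (0, 7) satisfies every constraint, so the LP is feasible; the constraints give p ≤ 9 and q ≤ 12, which with p, q ≥ 0 keep the feasible region inside a bounded box. A feasible, bounded LP attains a finite optimum at a vertex.

Evaluating z = 3p + 9q at each vertex:
  (0, 0): z = 0
  (4.667, 0): z = 14
  (0, 7): z = 63

Bounded optimum: z* = 63 at (0, 7).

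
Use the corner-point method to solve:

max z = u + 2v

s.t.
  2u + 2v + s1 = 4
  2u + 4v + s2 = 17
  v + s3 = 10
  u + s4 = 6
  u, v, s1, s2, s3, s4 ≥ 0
u = 0, v = 2, z = 4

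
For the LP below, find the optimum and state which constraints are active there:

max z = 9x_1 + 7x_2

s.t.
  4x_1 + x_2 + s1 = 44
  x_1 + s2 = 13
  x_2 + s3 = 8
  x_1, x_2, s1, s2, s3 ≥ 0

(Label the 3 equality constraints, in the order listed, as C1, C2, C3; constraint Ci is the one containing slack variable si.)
Optimal: x_1 = 9, x_2 = 8
Slack at optimum:
  C1: slack = 0 (binding)
  C2: slack = 4
  C3: slack = 0 (binding)
  x_1 ≥ 0: x_1 = 9
  x_2 ≥ 0: x_2 = 8
Binding constraints: C1, C3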